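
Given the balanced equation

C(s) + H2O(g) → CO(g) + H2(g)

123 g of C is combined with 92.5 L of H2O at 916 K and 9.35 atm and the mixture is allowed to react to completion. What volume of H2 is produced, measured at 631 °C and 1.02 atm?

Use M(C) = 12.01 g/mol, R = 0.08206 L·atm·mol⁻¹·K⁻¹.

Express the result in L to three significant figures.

745 L

n(C) = 123 / 12.01 = 10.24 mol
n(H2O) = PV/RT = (9.35 × 92.5) / (0.08206 × 916) = 11.51 mol
For 10.24 mol C, stoichiometry requires (1/1) × 10.24 = 10.24 mol H2O; 11.51 mol is available, so C is limiting.
n(H2) = (1/1) × 10.24 = 10.24 mol
V(H2) = nRT/P = 10.24 × 0.08206 × 904.15 / 1.02 = 744.9 L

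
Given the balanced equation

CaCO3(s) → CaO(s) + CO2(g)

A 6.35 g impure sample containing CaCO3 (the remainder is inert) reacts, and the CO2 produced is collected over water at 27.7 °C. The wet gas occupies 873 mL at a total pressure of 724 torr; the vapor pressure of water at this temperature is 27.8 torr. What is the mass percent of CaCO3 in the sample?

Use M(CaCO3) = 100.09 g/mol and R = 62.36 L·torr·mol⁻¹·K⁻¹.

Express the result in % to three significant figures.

P(CO2) = 724 − 27.8 = 696.2 torr
n(CO2) = PV/RT = (696.2 × 0.8730) / (62.36 × 300.85) = 0.03240 mol
n(CaCO3) = (1/1) × 0.03240 = 0.03240 mol
m(CaCO3) = 0.03240 × 100.09 = 3.243 g
%CaCO3 = 3.243 / 6.35 × 100 = 51.07%

51.1 %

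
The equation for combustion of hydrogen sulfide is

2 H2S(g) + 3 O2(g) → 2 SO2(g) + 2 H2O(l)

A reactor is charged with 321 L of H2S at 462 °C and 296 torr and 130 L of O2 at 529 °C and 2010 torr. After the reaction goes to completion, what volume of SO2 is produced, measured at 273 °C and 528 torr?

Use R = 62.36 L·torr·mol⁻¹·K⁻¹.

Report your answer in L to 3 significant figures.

n(H2S) = PV/RT = (296 × 321) / (62.36 × 735.15) = 2.073 mol
n(O2) = PV/RT = (2010 × 130) / (62.36 × 802.15) = 5.224 mol
For 2.073 mol H2S, stoichiometry requires (3/2) × 2.073 = 3.109 mol O2; 5.224 mol is available, so H2S is limiting.
n(SO2) = (2/2) × 2.073 = 2.073 mol
V(SO2) = nRT/P = 2.073 × 62.36 × 546.15 / 528 = 133.7 L

134 L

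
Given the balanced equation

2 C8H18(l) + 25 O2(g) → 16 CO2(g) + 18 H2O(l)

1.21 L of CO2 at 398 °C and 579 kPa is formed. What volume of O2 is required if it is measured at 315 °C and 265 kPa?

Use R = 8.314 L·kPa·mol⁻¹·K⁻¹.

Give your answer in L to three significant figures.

n(CO2) = PV/RT = (579 × 1.21) / (8.314 × 671.15) = 0.1256 mol
n(O2) = (25/16) × 0.1256 = 0.1962 mol
V = nRT/P = 0.1962 × 8.314 × 588.15 / 265 = 3.620 L

3.62 L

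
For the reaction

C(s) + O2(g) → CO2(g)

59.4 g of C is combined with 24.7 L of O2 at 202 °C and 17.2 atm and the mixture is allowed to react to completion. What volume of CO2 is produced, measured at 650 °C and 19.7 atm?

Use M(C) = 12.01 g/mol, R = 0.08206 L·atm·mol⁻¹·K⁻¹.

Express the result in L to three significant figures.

19.0 L

n(C) = 59.4 / 12.01 = 4.946 mol
n(O2) = PV/RT = (17.2 × 24.7) / (0.08206 × 475.15) = 10.90 mol
For 4.946 mol C, stoichiometry requires (1/1) × 4.946 = 4.946 mol O2; 10.90 mol is available, so C is limiting.
n(CO2) = (1/1) × 4.946 = 4.946 mol
V(CO2) = nRT/P = 4.946 × 0.08206 × 923.15 / 19.7 = 19.02 L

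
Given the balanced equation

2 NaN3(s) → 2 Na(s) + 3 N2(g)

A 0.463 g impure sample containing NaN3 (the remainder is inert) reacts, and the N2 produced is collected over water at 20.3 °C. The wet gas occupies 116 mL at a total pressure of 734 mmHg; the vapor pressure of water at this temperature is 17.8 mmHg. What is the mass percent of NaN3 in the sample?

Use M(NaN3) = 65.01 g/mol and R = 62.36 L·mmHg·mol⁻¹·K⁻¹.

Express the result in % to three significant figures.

P(N2) = 734 − 17.8 = 716.2 mmHg
n(N2) = PV/RT = (716.2 × 0.1160) / (62.36 × 293.45) = 0.004540 mol
n(NaN3) = (2/3) × 0.004540 = 0.003027 mol
m(NaN3) = 0.003027 × 65.01 = 0.1968 g
%NaN3 = 0.1968 / 0.463 × 100 = 42.51%

42.5 %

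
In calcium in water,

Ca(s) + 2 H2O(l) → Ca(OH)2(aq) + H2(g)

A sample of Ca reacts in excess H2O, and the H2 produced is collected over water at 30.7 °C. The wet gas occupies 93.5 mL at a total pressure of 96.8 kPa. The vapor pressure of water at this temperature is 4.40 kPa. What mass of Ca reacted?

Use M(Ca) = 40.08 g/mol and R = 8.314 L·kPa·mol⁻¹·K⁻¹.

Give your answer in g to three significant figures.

0.137 g

P(H2) = 96.8 − 4.40 = 92.40 kPa
n(H2) = PV/RT = (92.40 × 0.09350) / (8.314 × 303.85) = 0.003420 mol
n(Ca) = (1/1) × 0.003420 = 0.003420 mol
m(Ca) = 0.003420 × 40.08 = 0.1371 g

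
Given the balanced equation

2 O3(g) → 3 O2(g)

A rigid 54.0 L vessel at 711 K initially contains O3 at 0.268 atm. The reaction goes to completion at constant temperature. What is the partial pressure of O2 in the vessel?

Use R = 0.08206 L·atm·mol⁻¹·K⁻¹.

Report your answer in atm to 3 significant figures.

n(O3)₀ = PV/RT = (0.268 × 54.0) / (0.08206 × 711) = 0.2480 mol
n(O2) = (3/2) × 0.2480 = 0.3720 mol
P(O2) = nRT/V = 0.3720 × 0.08206 × 711 / 54.0 = 0.4019 atm

0.402 atm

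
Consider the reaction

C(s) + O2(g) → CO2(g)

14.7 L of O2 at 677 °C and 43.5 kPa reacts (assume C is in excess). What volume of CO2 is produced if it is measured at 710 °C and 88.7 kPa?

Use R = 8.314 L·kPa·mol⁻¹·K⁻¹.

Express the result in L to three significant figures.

n(O2) = PV/RT = (43.5 × 14.7) / (8.314 × 950.15) = 0.08095 mol
n(CO2) = (1/1) × 0.08095 = 0.08095 mol
V = nRT/P = 0.08095 × 8.314 × 983.15 / 88.7 = 7.460 L

7.46 L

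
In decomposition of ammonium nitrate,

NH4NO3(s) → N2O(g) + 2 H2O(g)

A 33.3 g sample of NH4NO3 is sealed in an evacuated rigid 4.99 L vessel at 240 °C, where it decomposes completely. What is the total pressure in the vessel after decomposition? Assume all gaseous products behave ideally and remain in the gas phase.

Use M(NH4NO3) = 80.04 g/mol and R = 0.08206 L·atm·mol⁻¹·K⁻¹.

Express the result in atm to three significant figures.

10.5 atm

n(NH4NO3) = 33.3 / 80.04 = 0.4160 mol
n(gas produced) = (3/1) × 0.4160 = 1.248 mol
P = nRT/V = 1.248 × 0.08206 × 513.15 / 4.99 = 10.53 atm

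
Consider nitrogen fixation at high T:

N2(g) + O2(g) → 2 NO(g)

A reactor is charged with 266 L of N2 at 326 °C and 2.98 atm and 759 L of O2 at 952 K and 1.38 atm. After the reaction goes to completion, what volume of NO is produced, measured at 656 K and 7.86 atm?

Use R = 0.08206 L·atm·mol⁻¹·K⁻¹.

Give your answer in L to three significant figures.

184 L

n(N2) = PV/RT = (2.98 × 266) / (0.08206 × 599.15) = 16.12 mol
n(O2) = PV/RT = (1.38 × 759) / (0.08206 × 952) = 13.41 mol
For 16.12 mol N2, stoichiometry requires (1/1) × 16.12 = 16.12 mol O2; 13.41 mol is available, so O2 is limiting.
n(NO) = (2/1) × 13.41 = 26.82 mol
V(NO) = nRT/P = 26.82 × 0.08206 × 656 / 7.86 = 183.7 L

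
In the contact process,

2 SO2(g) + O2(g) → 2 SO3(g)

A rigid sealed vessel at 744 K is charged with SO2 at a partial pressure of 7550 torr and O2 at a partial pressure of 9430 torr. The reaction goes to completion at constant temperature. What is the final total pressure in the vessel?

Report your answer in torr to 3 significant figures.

At constant V, partial pressures at 744 K are proportional to moles, so apply stoichiometry directly to pressures.
P(O2) required for 7550 torr of SO2 = (1/2) × 7550 = 3775 torr; available 9430 torr, so SO2 is limiting.
P(O2) remaining = 9430 − (1/2) × 7550 = 5655 torr
P(gaseous products) = (2)/2 × 7550 = 7550 torr
P_total at 744 K = 5655 + 7550 = 13200 torr

13200 torr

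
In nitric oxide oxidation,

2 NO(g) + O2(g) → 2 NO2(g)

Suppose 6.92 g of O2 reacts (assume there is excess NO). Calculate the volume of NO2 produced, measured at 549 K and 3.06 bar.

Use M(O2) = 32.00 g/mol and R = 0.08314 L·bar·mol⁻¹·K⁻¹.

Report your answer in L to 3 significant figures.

n(O2) = 6.920 / 32.00 = 0.2162 mol
n(NO2) = (2/1) × 0.2162 = 0.4324 mol
V = nRT/P = 0.4324 × 0.08314 × 549 / 3.06 = 6.450 L

6.45 L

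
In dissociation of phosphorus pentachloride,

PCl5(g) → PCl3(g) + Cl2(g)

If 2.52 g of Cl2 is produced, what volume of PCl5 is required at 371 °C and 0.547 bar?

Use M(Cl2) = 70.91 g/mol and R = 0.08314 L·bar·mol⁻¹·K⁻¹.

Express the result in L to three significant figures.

n(Cl2) = 2.520 / 70.91 = 0.03554 mol
n(PCl5) = (1/1) × 0.03554 = 0.03554 mol
V = nRT/P = 0.03554 × 0.08314 × 644.15 / 0.547 = 3.480 L

3.48 L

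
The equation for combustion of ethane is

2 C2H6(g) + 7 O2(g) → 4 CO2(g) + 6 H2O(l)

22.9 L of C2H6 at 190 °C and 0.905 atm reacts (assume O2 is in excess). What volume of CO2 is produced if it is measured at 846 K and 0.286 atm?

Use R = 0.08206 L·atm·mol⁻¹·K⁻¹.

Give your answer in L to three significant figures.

n(C2H6) = PV/RT = (0.905 × 22.9) / (0.08206 × 463.15) = 0.5453 mol
n(CO2) = (4/2) × 0.5453 = 1.091 mol
V = nRT/P = 1.091 × 0.08206 × 846 / 0.286 = 264.8 L

265 L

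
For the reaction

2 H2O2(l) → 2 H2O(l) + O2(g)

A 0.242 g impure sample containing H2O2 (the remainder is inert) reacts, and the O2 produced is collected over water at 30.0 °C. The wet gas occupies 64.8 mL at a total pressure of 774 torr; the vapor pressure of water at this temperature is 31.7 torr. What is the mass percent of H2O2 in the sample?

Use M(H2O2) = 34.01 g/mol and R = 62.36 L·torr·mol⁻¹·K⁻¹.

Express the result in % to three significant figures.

71.5 %

P(O2) = 774 − 31.7 = 742.3 torr
n(O2) = PV/RT = (742.3 × 0.06480) / (62.36 × 303.15) = 0.002544 mol
n(H2O2) = (2/1) × 0.002544 = 0.005088 mol
m(H2O2) = 0.005088 × 34.01 = 0.1730 g
%H2O2 = 0.1730 / 0.242 × 100 = 71.49%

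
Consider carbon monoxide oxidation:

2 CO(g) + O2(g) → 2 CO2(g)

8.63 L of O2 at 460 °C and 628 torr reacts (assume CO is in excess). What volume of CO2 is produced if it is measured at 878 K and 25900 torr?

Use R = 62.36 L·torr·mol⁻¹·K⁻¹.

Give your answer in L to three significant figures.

0.501 L

n(O2) = PV/RT = (628 × 8.63) / (62.36 × 733.15) = 0.1185 mol
n(CO2) = (2/1) × 0.1185 = 0.2370 mol
V = nRT/P = 0.2370 × 62.36 × 878 / 25900 = 0.5010 L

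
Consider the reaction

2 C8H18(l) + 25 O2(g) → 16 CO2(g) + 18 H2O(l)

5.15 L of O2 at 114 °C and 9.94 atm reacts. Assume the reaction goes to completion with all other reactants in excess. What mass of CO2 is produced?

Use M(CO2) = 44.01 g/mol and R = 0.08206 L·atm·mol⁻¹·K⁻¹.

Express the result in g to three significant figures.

45.4 g

n(O2) = PV/RT = (9.94 × 5.15) / (0.08206 × 387.15) = 1.611 mol
n(CO2) = (16/25) × 1.611 = 1.031 mol
m(CO2) = 1.031 × 44.01 = 45.37 g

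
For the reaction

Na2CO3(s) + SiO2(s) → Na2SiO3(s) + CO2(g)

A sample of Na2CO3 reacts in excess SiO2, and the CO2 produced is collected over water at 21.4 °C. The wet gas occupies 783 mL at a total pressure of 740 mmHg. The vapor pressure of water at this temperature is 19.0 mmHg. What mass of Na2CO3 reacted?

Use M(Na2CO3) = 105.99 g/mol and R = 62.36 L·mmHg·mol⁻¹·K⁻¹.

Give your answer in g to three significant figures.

P(CO2) = 740 − 19.0 = 721.0 mmHg
n(CO2) = PV/RT = (721.0 × 0.7830) / (62.36 × 294.55) = 0.03073 mol
n(Na2CO3) = (1/1) × 0.03073 = 0.03073 mol
m(Na2CO3) = 0.03073 × 105.99 = 3.257 g

3.26 g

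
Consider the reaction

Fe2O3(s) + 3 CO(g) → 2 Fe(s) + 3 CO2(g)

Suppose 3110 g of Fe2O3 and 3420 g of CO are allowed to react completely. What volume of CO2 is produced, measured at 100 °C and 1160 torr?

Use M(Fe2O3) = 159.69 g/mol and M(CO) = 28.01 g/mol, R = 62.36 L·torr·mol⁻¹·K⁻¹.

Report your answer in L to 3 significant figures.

n(Fe2O3) = 3110 / 159.69 = 19.48 mol
n(CO) = 3420 / 28.01 = 122.1 mol
For 19.48 mol Fe2O3, stoichiometry requires (3/1) × 19.48 = 58.44 mol CO; 122.1 mol is available, so Fe2O3 is limiting.
n(CO2) = (3/1) × 19.48 = 58.44 mol
V(CO2) = nRT/P = 58.44 × 62.36 × 373.15 / 1160 = 1172 L

1170 L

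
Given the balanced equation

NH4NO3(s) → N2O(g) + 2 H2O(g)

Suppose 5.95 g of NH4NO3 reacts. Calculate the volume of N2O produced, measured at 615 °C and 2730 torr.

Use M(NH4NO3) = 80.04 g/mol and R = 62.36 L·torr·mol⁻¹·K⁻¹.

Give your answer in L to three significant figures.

n(NH4NO3) = 5.950 / 80.04 = 0.07434 mol
n(N2O) = (1/1) × 0.07434 = 0.07434 mol
V = nRT/P = 0.07434 × 62.36 × 888.15 / 2730 = 1.508 L

1.51 L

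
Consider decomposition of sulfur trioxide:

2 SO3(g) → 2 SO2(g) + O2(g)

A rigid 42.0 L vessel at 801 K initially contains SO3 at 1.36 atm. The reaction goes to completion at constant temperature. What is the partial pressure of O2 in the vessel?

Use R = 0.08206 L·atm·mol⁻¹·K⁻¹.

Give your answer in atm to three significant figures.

n(SO3)₀ = PV/RT = (1.36 × 42.0) / (0.08206 × 801) = 0.8690 mol
n(O2) = (1/2) × 0.8690 = 0.4345 mol
P(O2) = nRT/V = 0.4345 × 0.08206 × 801 / 42.0 = 0.6800 atm

0.680 atm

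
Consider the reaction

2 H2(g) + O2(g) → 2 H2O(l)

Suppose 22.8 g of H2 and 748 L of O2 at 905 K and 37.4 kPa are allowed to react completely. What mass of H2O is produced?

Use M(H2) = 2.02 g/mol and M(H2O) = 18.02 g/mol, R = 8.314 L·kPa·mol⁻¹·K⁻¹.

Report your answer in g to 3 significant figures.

n(H2) = 22.8 / 2.02 = 11.29 mol
n(O2) = PV/RT = (37.4 × 748) / (8.314 × 905) = 3.718 mol
For 11.29 mol H2, stoichiometry requires (1/2) × 11.29 = 5.645 mol O2; 3.718 mol is available, so O2 is limiting.
n(H2O) = (2/1) × 3.718 = 7.436 mol
m(H2O) = 7.436 × 18.02 = 134.0 g

134 g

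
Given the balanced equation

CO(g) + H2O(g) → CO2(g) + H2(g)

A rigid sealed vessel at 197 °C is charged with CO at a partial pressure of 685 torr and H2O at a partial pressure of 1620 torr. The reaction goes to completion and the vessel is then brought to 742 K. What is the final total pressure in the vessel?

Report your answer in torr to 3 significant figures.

Because the vessel is rigid and T is held at 197 °C, work the stoichiometry in partial pressures (P_i = n_iRT/V).
P(H2O) required for 685 torr of CO = (1/1) × 685 = 685.0 torr; available 1620 torr, so CO is limiting.
P(H2O) remaining = 1620 − (1/1) × 685 = 935.0 torr
P(gaseous products) = (1+1)/1 × 685 = 1370 torr
P_total at 197 °C = 935.0 + 1370 = 2305 torr
Scaling to 742 K: P = 2305 × 742/470.15 = 3638 torr

3640 torr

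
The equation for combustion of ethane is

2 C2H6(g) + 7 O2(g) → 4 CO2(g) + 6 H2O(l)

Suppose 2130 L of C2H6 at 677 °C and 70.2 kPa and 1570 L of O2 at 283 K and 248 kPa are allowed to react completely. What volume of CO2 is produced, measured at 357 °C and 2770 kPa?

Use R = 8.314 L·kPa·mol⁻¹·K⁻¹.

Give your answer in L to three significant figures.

n(C2H6) = PV/RT = (70.2 × 2130) / (8.314 × 950.15) = 18.93 mol
n(O2) = PV/RT = (248 × 1570) / (8.314 × 283) = 165.5 mol
For 18.93 mol C2H6, stoichiometry requires (7/2) × 18.93 = 66.25 mol O2; 165.5 mol is available, so C2H6 is limiting.
n(CO2) = (4/2) × 18.93 = 37.86 mol
V(CO2) = nRT/P = 37.86 × 8.314 × 630.15 / 2770 = 71.61 L

71.6 L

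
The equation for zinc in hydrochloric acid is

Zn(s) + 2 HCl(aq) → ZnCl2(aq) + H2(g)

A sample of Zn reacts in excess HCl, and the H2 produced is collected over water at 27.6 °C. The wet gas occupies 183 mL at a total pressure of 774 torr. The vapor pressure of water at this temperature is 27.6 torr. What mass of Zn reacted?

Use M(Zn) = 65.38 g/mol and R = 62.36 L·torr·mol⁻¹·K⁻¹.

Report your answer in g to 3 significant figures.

0.476 g

P(H2) = 774 − 27.6 = 746.4 torr
n(H2) = PV/RT = (746.4 × 0.1830) / (62.36 × 300.75) = 0.007283 mol
n(Zn) = (1/1) × 0.007283 = 0.007283 mol
m(Zn) = 0.007283 × 65.38 = 0.4762 g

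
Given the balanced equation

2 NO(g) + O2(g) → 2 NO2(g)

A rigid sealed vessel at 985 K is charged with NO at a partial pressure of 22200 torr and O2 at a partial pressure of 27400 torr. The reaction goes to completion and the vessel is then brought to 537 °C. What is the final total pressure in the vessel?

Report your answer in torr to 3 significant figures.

At constant V, partial pressures at 985 K are proportional to moles, so apply stoichiometry directly to pressures.
P(O2) required for 22200 torr of NO = (1/2) × 22200 = 11100 torr; available 27400 torr, so NO is limiting.
P(O2) remaining = 27400 − (1/2) × 22200 = 16300 torr
P(gaseous products) = (2)/2 × 22200 = 22200 torr
P_total at 985 K = 16300 + 22200 = 38500 torr
Scaling to 537 °C: P = 38500 × 810.15/985 = 31670 torr

31700 torr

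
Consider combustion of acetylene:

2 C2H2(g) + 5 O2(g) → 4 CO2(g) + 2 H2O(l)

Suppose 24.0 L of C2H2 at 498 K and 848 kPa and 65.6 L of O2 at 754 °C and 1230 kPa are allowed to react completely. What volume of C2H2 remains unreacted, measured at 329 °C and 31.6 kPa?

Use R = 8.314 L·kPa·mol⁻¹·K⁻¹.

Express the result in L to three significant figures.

n(C2H2) = PV/RT = (848 × 24.0) / (8.314 × 498) = 4.916 mol
n(O2) = PV/RT = (1230 × 65.6) / (8.314 × 1027.15) = 9.449 mol
For 4.916 mol C2H2, stoichiometry requires (5/2) × 4.916 = 12.29 mol O2; 9.449 mol is available, so O2 is limiting.
n(C2H2) consumed = (2/5) × 9.449 = 3.780 mol; remaining = 4.916 − 3.780 = 1.136 mol
V(C2H2) = nRT/P = 1.136 × 8.314 × 602.15 / 31.6 = 180.0 L

180 L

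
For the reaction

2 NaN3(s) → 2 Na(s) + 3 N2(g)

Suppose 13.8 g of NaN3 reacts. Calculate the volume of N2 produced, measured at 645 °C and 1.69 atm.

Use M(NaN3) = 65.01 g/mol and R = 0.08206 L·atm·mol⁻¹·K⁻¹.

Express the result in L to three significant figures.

14.2 L

n(NaN3) = 13.80 / 65.01 = 0.2123 mol
n(N2) = (3/2) × 0.2123 = 0.3185 mol
V = nRT/P = 0.3185 × 0.08206 × 918.15 / 1.69 = 14.20 L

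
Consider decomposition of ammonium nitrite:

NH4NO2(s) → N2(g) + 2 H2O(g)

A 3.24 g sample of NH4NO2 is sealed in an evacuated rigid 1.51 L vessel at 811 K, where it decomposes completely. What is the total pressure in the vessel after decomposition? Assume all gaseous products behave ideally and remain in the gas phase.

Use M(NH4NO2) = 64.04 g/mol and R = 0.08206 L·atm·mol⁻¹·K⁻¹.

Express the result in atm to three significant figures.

n(NH4NO2) = 3.24 / 64.04 = 0.05059 mol
n(gas produced) = (3/1) × 0.05059 = 0.1518 mol
P = nRT/V = 0.1518 × 0.08206 × 811 / 1.51 = 6.690 atm

6.69 atm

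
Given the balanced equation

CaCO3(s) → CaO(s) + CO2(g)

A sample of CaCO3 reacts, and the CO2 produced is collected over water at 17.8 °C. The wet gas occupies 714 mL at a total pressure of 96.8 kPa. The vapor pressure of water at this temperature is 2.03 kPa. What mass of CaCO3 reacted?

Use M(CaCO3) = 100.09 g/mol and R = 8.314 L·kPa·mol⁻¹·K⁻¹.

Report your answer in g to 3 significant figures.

P(CO2) = 96.8 − 2.03 = 94.77 kPa
n(CO2) = PV/RT = (94.77 × 0.7140) / (8.314 × 290.95) = 0.02797 mol
n(CaCO3) = (1/1) × 0.02797 = 0.02797 mol
m(CaCO3) = 0.02797 × 100.09 = 2.800 g

2.80 g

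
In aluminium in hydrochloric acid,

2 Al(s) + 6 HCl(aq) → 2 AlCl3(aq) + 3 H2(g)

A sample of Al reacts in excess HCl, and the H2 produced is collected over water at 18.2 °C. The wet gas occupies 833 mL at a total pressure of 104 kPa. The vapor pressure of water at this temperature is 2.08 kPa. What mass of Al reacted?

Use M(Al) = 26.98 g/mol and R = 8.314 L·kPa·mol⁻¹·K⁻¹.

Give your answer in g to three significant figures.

0.630 g

P(H2) = 104 − 2.08 = 101.9 kPa
n(H2) = PV/RT = (101.9 × 0.8330) / (8.314 × 291.35) = 0.03504 mol
n(Al) = (2/3) × 0.03504 = 0.02336 mol
m(Al) = 0.02336 × 26.98 = 0.6303 g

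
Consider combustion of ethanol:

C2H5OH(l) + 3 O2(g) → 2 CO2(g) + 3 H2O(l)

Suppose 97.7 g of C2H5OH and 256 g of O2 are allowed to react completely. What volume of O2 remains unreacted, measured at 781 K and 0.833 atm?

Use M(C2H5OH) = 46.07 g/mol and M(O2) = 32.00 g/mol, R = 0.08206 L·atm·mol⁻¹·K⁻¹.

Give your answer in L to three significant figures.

n(C2H5OH) = 97.7 / 46.07 = 2.121 mol
n(O2) = 256 / 32.00 = 8.000 mol
For 2.121 mol C2H5OH, stoichiometry requires (3/1) × 2.121 = 6.363 mol O2; 8.000 mol is available, so C2H5OH is limiting.
n(O2) consumed = (3/1) × 2.121 = 6.363 mol; remaining = 8.000 − 6.363 = 1.637 mol
V(O2) = nRT/P = 1.637 × 0.08206 × 781 / 0.833 = 125.9 L

126 L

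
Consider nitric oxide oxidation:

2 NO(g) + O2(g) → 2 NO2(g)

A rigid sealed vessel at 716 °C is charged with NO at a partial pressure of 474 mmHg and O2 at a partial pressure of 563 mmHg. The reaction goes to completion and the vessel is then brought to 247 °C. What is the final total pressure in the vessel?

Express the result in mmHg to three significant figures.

At constant V, partial pressures at 716 °C are proportional to moles, so apply stoichiometry directly to pressures.
P(O2) required for 474 mmHg of NO = (1/2) × 474 = 237.0 mmHg; available 563 mmHg, so NO is limiting.
P(O2) remaining = 563 − (1/2) × 474 = 326.0 mmHg
P(gaseous products) = (2)/2 × 474 = 474.0 mmHg
P_total at 716 °C = 326.0 + 474.0 = 800.0 mmHg
Scaling to 247 °C: P = 800.0 × 520.15/989.15 = 420.7 mmHg

421 mmHg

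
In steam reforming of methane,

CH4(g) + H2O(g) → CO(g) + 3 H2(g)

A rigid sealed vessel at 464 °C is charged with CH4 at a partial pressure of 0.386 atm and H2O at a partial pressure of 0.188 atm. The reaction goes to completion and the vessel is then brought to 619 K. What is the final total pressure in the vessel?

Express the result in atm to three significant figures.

Because the vessel is rigid and T is held at 464 °C, work the stoichiometry in partial pressures (P_i = n_iRT/V).
P(H2O) required for 0.386 atm of CH4 = (1/1) × 0.386 = 0.3860 atm; available 0.188 atm, so H2O is limiting.
P(CH4) remaining = 0.386 − (1/1) × 0.188 = 0.1980 atm
P(gaseous products) = (1+3)/1 × 0.188 = 0.7520 atm
P_total at 464 °C = 0.1980 + 0.7520 = 0.9500 atm
Scaling to 619 K: P = 0.9500 × 619/737.15 = 0.7977 atm

0.798 atm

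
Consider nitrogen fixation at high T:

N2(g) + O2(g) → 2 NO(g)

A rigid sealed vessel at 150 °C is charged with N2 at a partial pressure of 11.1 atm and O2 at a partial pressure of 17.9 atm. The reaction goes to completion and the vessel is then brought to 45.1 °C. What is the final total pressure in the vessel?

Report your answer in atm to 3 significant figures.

21.8 atm

At constant V, partial pressures at 150 °C are proportional to moles, so apply stoichiometry directly to pressures.
P(O2) required for 11.1 atm of N2 = (1/1) × 11.1 = 11.10 atm; available 17.9 atm, so N2 is limiting.
P(O2) remaining = 17.9 − (1/1) × 11.1 = 6.800 atm
P(gaseous products) = (2)/1 × 11.1 = 22.20 atm
P_total at 150 °C = 6.800 + 22.20 = 29.00 atm
Scaling to 45.1 °C: P = 29.00 × 318.25/423.15 = 21.81 atm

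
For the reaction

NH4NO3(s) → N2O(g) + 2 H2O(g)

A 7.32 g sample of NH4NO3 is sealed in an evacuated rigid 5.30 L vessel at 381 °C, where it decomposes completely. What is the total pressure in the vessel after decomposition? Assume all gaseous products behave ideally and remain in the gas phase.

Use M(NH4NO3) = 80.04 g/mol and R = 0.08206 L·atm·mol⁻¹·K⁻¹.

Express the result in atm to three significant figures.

2.78 atm

n(NH4NO3) = 7.32 / 80.04 = 0.09145 mol
n(gas produced) = (3/1) × 0.09145 = 0.2743 mol
P = nRT/V = 0.2743 × 0.08206 × 654.15 / 5.30 = 2.778 atm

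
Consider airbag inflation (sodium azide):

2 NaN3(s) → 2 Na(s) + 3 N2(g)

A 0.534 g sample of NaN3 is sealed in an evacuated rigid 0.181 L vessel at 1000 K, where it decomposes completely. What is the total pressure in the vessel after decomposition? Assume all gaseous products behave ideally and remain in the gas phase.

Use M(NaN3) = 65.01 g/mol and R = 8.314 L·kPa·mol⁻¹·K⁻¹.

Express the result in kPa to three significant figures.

566 kPa

n(NaN3) = 0.534 / 65.01 = 0.008214 mol
n(gas produced) = (3/2) × 0.008214 = 0.01232 mol
P = nRT/V = 0.01232 × 8.314 × 1000 / 0.181 = 565.9 kPa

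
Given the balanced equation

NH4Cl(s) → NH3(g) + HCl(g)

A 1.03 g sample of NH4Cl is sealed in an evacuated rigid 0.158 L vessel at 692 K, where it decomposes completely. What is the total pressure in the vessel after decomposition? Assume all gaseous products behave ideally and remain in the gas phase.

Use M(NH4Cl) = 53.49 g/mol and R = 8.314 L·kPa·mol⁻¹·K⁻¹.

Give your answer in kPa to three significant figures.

n(NH4Cl) = 1.03 / 53.49 = 0.01926 mol
n(gas produced) = (2/1) × 0.01926 = 0.03852 mol
P = nRT/V = 0.03852 × 8.314 × 692 / 0.158 = 1403 kPa

1400 kPa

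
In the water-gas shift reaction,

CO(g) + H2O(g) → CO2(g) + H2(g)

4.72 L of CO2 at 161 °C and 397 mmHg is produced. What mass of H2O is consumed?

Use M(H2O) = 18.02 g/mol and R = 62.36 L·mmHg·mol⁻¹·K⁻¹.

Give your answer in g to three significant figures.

1.25 g

n(CO2) = PV/RT = (397 × 4.72) / (62.36 × 434.15) = 0.06921 mol
n(H2O) = (1/1) × 0.06921 = 0.06921 mol
m(H2O) = 0.06921 × 18.02 = 1.247 g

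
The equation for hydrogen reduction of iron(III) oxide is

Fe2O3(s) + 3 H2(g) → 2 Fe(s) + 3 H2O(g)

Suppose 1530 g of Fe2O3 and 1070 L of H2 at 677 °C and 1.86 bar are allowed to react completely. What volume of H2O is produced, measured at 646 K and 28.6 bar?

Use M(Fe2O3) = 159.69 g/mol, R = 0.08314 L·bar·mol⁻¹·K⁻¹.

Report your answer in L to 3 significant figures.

47.3 L

n(Fe2O3) = 1530 / 159.69 = 9.581 mol
n(H2) = PV/RT = (1.86 × 1070) / (0.08314 × 950.15) = 25.19 mol
For 9.581 mol Fe2O3, stoichiometry requires (3/1) × 9.581 = 28.74 mol H2; 25.19 mol is available, so H2 is limiting.
n(H2O) = (3/3) × 25.19 = 25.19 mol
V(H2O) = nRT/P = 25.19 × 0.08314 × 646 / 28.6 = 47.30 L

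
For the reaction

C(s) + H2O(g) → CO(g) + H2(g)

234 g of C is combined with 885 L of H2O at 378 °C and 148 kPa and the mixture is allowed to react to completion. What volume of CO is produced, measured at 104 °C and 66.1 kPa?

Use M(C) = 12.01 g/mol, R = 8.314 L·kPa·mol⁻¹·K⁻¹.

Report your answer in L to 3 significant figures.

924 L

n(C) = 234 / 12.01 = 19.48 mol
n(H2O) = PV/RT = (148 × 885) / (8.314 × 651.15) = 24.19 mol
For 19.48 mol C, stoichiometry requires (1/1) × 19.48 = 19.48 mol H2O; 24.19 mol is available, so C is limiting.
n(CO) = (1/1) × 19.48 = 19.48 mol
V(CO) = nRT/P = 19.48 × 8.314 × 377.15 / 66.1 = 924.1 L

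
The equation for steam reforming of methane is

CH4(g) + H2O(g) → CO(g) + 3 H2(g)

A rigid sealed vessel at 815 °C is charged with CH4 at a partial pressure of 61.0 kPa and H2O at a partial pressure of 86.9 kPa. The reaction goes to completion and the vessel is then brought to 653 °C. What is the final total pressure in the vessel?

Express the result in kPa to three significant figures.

230 kPa

At constant V, partial pressures at 815 °C are proportional to moles, so apply stoichiometry directly to pressures.
P(H2O) required for 61.0 kPa of CH4 = (1/1) × 61.0 = 61.00 kPa; available 86.9 kPa, so CH4 is limiting.
P(H2O) remaining = 86.9 − (1/1) × 61.0 = 25.90 kPa
P(gaseous products) = (1+3)/1 × 61.0 = 244.0 kPa
P_total at 815 °C = 25.90 + 244.0 = 269.9 kPa
Scaling to 653 °C: P = 269.9 × 926.15/1088.15 = 229.7 kPa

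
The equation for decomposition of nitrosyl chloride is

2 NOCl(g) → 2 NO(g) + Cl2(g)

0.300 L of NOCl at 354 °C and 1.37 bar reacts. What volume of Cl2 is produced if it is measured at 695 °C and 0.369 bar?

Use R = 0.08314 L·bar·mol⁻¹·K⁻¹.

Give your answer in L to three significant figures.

0.860 L

n(NOCl) = PV/RT = (1.37 × 0.300) / (0.08314 × 627.15) = 0.007882 mol
n(Cl2) = (1/2) × 0.007882 = 0.003941 mol
V = nRT/P = 0.003941 × 0.08314 × 968.15 / 0.369 = 0.8597 L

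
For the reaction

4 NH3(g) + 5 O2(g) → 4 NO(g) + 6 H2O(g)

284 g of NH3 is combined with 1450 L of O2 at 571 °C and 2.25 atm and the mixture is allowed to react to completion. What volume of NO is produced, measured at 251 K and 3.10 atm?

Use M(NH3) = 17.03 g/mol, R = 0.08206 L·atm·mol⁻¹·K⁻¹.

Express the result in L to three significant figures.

n(NH3) = 284 / 17.03 = 16.68 mol
n(O2) = PV/RT = (2.25 × 1450) / (0.08206 × 844.15) = 47.10 mol
For 16.68 mol NH3, stoichiometry requires (5/4) × 16.68 = 20.85 mol O2; 47.10 mol is available, so NH3 is limiting.
n(NO) = (4/4) × 16.68 = 16.68 mol
V(NO) = nRT/P = 16.68 × 0.08206 × 251 / 3.10 = 110.8 L

111 L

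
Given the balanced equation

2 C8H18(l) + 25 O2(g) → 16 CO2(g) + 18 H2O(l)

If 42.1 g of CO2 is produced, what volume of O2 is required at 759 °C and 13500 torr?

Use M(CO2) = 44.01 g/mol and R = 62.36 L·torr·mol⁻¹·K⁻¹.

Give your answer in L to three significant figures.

n(CO2) = 42.10 / 44.01 = 0.9566 mol
n(O2) = (25/16) × 0.9566 = 1.495 mol
V = nRT/P = 1.495 × 62.36 × 1032.15 / 13500 = 7.128 L

7.13 L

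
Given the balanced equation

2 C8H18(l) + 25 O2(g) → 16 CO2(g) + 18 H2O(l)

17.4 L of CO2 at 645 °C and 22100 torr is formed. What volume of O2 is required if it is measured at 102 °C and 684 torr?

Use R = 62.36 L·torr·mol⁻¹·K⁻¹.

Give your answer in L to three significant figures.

359 L

n(CO2) = PV/RT = (22100 × 17.4) / (62.36 × 918.15) = 6.716 mol
n(O2) = (25/16) × 6.716 = 10.49 mol
V = nRT/P = 10.49 × 62.36 × 375.15 / 684 = 358.8 L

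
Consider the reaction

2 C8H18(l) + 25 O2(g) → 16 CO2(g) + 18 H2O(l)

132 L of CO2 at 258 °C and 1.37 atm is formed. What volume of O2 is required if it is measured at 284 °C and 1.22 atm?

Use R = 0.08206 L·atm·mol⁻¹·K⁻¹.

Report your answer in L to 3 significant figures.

n(CO2) = PV/RT = (1.37 × 132) / (0.08206 × 531.15) = 4.149 mol
n(O2) = (25/16) × 4.149 = 6.483 mol
V = nRT/P = 6.483 × 0.08206 × 557.15 / 1.22 = 243.0 L

243 L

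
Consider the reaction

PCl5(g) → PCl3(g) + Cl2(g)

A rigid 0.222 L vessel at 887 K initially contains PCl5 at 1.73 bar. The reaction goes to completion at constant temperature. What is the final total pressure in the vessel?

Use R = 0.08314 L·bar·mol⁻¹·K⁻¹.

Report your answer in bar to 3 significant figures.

3.46 bar

Since T and V are fixed, P_final/P_initial = n_final/n_initial = 2/1.
P_final = (2/1) × 1.73 = 3.460 bar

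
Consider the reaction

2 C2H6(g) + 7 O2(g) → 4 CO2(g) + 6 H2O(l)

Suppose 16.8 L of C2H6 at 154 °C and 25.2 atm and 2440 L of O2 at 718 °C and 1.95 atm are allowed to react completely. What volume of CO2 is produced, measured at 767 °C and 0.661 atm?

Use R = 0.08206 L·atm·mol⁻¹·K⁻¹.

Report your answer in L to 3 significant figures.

3120 L

n(C2H6) = PV/RT = (25.2 × 16.8) / (0.08206 × 427.15) = 12.08 mol
n(O2) = PV/RT = (1.95 × 2440) / (0.08206 × 991.15) = 58.50 mol
For 12.08 mol C2H6, stoichiometry requires (7/2) × 12.08 = 42.28 mol O2; 58.50 mol is available, so C2H6 is limiting.
n(CO2) = (4/2) × 12.08 = 24.16 mol
V(CO2) = nRT/P = 24.16 × 0.08206 × 1040.15 / 0.661 = 3120 L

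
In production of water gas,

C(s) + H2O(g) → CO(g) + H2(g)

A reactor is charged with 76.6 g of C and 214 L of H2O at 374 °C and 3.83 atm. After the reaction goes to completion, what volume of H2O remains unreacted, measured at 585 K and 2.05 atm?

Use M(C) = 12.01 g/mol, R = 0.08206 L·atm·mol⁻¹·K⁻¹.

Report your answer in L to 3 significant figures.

n(C) = 76.6 / 12.01 = 6.378 mol
n(H2O) = PV/RT = (3.83 × 214) / (0.08206 × 647.15) = 15.43 mol
For 6.378 mol C, stoichiometry requires (1/1) × 6.378 = 6.378 mol H2O; 15.43 mol is available, so C is limiting.
n(H2O) consumed = (1/1) × 6.378 = 6.378 mol; remaining = 15.43 − 6.378 = 9.052 mol
V(H2O) = nRT/P = 9.052 × 0.08206 × 585 / 2.05 = 212.0 L

212 L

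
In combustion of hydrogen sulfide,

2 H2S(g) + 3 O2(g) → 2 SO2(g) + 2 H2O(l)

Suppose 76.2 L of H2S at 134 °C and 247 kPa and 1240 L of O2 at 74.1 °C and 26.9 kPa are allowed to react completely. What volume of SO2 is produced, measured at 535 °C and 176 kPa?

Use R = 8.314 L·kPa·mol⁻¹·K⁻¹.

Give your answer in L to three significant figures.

212 L

n(H2S) = PV/RT = (247 × 76.2) / (8.314 × 407.15) = 5.560 mol
n(O2) = PV/RT = (26.9 × 1240) / (8.314 × 347.25) = 11.55 mol
For 5.560 mol H2S, stoichiometry requires (3/2) × 5.560 = 8.340 mol O2; 11.55 mol is available, so H2S is limiting.
n(SO2) = (2/2) × 5.560 = 5.560 mol
V(SO2) = nRT/P = 5.560 × 8.314 × 808.15 / 176 = 212.3 L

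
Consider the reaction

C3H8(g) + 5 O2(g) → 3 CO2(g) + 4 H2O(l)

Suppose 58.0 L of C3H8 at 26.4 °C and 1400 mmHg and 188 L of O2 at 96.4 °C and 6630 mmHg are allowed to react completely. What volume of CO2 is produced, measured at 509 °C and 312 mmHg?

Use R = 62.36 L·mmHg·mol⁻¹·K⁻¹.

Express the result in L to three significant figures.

n(C3H8) = PV/RT = (1400 × 58.0) / (62.36 × 299.55) = 4.347 mol
n(O2) = PV/RT = (6630 × 188) / (62.36 × 369.55) = 54.09 mol
For 4.347 mol C3H8, stoichiometry requires (5/1) × 4.347 = 21.74 mol O2; 54.09 mol is available, so C3H8 is limiting.
n(CO2) = (3/1) × 4.347 = 13.04 mol
V(CO2) = nRT/P = 13.04 × 62.36 × 782.15 / 312 = 2039 L

2040 L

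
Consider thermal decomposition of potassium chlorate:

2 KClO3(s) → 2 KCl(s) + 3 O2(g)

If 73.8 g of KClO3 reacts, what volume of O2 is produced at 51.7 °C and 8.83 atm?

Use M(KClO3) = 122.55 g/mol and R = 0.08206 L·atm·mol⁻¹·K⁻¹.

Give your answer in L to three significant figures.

2.73 L

n(KClO3) = 73.80 / 122.55 = 0.6022 mol
n(O2) = (3/2) × 0.6022 = 0.9033 mol
V = nRT/P = 0.9033 × 0.08206 × 324.85 / 8.83 = 2.727 L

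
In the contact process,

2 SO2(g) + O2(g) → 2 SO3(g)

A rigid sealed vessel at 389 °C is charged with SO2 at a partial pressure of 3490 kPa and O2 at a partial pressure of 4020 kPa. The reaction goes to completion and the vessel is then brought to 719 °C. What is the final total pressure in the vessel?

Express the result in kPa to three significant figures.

Because the vessel is rigid and T is held at 389 °C, work the stoichiometry in partial pressures (P_i = n_iRT/V).
P(O2) required for 3490 kPa of SO2 = (1/2) × 3490 = 1745 kPa; available 4020 kPa, so SO2 is limiting.
P(O2) remaining = 4020 − (1/2) × 3490 = 2275 kPa
P(gaseous products) = (2)/2 × 3490 = 3490 kPa
P_total at 389 °C = 2275 + 3490 = 5765 kPa
Scaling to 719 °C: P = 5765 × 992.15/662.15 = 8638 kPa

8640 kPa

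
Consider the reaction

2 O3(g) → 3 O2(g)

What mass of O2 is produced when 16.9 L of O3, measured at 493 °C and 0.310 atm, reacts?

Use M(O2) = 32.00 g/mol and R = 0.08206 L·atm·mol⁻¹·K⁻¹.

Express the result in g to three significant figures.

4.00 g

n(O3) = PV/RT = (0.310 × 16.9) / (0.08206 × 766.15) = 0.08333 mol
n(O2) = (3/2) × 0.08333 = 0.1250 mol
m(O2) = 0.1250 × 32.00 = 4.000 g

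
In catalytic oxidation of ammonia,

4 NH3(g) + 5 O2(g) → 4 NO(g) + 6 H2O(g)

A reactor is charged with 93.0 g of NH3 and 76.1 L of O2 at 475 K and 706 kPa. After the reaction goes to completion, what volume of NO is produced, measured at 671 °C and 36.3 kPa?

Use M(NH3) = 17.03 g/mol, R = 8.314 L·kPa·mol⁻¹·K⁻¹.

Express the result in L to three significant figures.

1180 L

n(NH3) = 93.0 / 17.03 = 5.461 mol
n(O2) = PV/RT = (706 × 76.1) / (8.314 × 475) = 13.60 mol
For 5.461 mol NH3, stoichiometry requires (5/4) × 5.461 = 6.826 mol O2; 13.60 mol is available, so NH3 is limiting.
n(NO) = (4/4) × 5.461 = 5.461 mol
V(NO) = nRT/P = 5.461 × 8.314 × 944.15 / 36.3 = 1181 L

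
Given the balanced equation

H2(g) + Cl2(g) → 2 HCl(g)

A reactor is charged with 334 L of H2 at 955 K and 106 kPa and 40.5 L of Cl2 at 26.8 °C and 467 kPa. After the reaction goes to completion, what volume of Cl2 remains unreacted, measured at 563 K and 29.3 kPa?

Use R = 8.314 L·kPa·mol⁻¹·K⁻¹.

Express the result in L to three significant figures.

n(H2) = PV/RT = (106 × 334) / (8.314 × 955) = 4.459 mol
n(Cl2) = PV/RT = (467 × 40.5) / (8.314 × 299.95) = 7.584 mol
For 4.459 mol H2, stoichiometry requires (1/1) × 4.459 = 4.459 mol Cl2; 7.584 mol is available, so H2 is limiting.
n(Cl2) consumed = (1/1) × 4.459 = 4.459 mol; remaining = 7.584 − 4.459 = 3.125 mol
V(Cl2) = nRT/P = 3.125 × 8.314 × 563 / 29.3 = 499.2 L

499 L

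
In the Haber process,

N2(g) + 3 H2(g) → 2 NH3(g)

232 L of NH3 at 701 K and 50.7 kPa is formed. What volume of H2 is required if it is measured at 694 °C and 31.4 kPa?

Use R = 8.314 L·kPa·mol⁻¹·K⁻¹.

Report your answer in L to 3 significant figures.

n(NH3) = PV/RT = (50.7 × 232) / (8.314 × 701) = 2.018 mol
n(H2) = (3/2) × 2.018 = 3.027 mol
V = nRT/P = 3.027 × 8.314 × 967.15 / 31.4 = 775.2 L

775 L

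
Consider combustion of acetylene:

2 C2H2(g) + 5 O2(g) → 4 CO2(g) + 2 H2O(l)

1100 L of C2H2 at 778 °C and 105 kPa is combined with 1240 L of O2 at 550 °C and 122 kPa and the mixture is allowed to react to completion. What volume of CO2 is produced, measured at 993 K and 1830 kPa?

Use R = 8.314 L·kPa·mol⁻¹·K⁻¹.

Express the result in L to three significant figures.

79.8 L

n(C2H2) = PV/RT = (105 × 1100) / (8.314 × 1051.15) = 13.22 mol
n(O2) = PV/RT = (122 × 1240) / (8.314 × 823.15) = 22.11 mol
For 13.22 mol C2H2, stoichiometry requires (5/2) × 13.22 = 33.05 mol O2; 22.11 mol is available, so O2 is limiting.
n(CO2) = (4/5) × 22.11 = 17.69 mol
V(CO2) = nRT/P = 17.69 × 8.314 × 993 / 1830 = 79.81 L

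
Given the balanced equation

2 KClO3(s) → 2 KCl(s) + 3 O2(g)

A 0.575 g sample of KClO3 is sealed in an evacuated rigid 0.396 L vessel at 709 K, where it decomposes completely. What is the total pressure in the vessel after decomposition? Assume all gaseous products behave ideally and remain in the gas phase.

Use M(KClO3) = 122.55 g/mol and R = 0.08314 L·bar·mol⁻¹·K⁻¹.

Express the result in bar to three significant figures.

1.05 bar

n(KClO3) = 0.575 / 122.55 = 0.004692 mol
n(gas produced) = (3/2) × 0.004692 = 0.007038 mol
P = nRT/V = 0.007038 × 0.08314 × 709 / 0.396 = 1.048 bar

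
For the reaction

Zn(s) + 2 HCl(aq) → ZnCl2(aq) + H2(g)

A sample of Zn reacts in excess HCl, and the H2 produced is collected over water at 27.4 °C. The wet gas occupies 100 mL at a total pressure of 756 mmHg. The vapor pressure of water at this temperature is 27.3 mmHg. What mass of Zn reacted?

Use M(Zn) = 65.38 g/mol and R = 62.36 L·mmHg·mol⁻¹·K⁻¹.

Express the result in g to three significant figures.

P(H2) = 756 − 27.3 = 728.7 mmHg
n(H2) = PV/RT = (728.7 × 0.1000) / (62.36 × 300.55) = 0.003888 mol
n(Zn) = (1/1) × 0.003888 = 0.003888 mol
m(Zn) = 0.003888 × 65.38 = 0.2542 g

0.254 g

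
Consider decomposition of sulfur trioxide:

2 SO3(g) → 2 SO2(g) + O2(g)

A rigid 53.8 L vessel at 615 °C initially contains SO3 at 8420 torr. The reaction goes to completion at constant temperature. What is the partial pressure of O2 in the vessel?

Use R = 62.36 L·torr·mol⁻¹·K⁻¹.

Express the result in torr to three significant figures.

n(SO3)₀ = PV/RT = (8420 × 53.8) / (62.36 × 888.15) = 8.179 mol
n(O2) = (1/2) × 8.179 = 4.090 mol
P(O2) = nRT/V = 4.090 × 62.36 × 888.15 / 53.8 = 4210 torr

4210 torr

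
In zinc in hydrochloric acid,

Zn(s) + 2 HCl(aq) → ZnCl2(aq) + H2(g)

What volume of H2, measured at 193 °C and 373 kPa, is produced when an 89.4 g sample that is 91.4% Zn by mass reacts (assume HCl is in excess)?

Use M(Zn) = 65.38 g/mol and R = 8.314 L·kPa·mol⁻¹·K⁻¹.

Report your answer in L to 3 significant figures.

13.0 L

mass of Zn = 89.4 × 91.4/100 = 81.71 g
n(Zn) = 81.71 / 65.38 = 1.250 mol
n(H2) = (1/1) × 1.250 = 1.250 mol
V = nRT/P = 1.250 × 8.314 × 466.15 / 373 = 12.99 L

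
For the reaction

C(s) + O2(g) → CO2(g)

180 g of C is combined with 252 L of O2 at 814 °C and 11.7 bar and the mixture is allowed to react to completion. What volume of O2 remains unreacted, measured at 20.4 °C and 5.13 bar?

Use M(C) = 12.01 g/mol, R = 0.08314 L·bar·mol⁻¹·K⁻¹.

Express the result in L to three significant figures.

83.9 L

n(C) = 180 / 12.01 = 14.99 mol
n(O2) = PV/RT = (11.7 × 252) / (0.08314 × 1087.15) = 32.62 mol
For 14.99 mol C, stoichiometry requires (1/1) × 14.99 = 14.99 mol O2; 32.62 mol is available, so C is limiting.
n(O2) consumed = (1/1) × 14.99 = 14.99 mol; remaining = 32.62 − 14.99 = 17.63 mol
V(O2) = nRT/P = 17.63 × 0.08314 × 293.55 / 5.13 = 83.87 L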